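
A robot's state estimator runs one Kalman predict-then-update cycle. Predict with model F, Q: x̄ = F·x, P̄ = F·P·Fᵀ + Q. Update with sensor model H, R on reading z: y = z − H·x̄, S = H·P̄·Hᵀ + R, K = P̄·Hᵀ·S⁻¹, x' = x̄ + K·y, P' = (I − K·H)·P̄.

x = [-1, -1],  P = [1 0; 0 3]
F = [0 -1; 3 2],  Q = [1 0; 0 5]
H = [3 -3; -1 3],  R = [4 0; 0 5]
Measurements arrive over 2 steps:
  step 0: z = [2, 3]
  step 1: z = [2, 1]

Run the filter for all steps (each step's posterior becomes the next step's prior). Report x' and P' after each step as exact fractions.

step 0: x̄ = F·x = [1, -5]
step 0: P̄ = F·P·Fᵀ + Q = [4 -6; -6 26]
step 0: y = z − H·x̄ = [-16, 19]
step 0: S = H·P̄·Hᵀ + R = [382 -318; -318 279]
step 0: K = P̄·Hᵀ·S⁻¹ = [229/909 568/2727; -4/303 260/909]
step 0: x' = x̄ + K·y = [2527/2727, 587/909]
step 0: P' = (I − K·H)·P̄ = [2794/2727 626/909; 626/909 214/303]
step 1: x̄ = F·x = [-587/909, 3701/909]
step 1: P̄ = F·P·Fᵀ + Q = [517/303 -1054/303; -1054/303 7669/303]
step 1: y = z − H·x̄ = [4894/303, -10781/909]
step 1: S = H·P̄·Hᵀ + R = [31286/101 -27740/101; -27740/101 77377/303]
step 1: K = P̄·Hᵀ·S⁻¹ = [193107/1111822 77413/555911; -74331/1111822 132893/555911]
step 1: x' = x̄ + K·y = [847159/1667733, 260869/1667733]
step 1: P' = (I − K·H)·P̄ = [773279/1111822 515803/1111822; 515803/1111822 614911/1111822]

step 0: x' = [2527/2727, 587/909], P' = [2794/2727 626/909; 626/909 214/303]
step 1: x' = [847159/1667733, 260869/1667733], P' = [773279/1111822 515803/1111822; 515803/1111822 614911/1111822]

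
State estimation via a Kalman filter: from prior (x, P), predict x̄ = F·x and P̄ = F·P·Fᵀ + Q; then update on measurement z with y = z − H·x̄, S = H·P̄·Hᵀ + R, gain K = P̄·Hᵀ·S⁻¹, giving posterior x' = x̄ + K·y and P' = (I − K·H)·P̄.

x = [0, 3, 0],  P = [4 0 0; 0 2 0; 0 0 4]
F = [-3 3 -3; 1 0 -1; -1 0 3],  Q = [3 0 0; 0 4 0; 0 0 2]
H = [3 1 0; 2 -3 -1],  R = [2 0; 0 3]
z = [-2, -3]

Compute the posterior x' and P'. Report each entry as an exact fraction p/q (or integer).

x̄ = F·x = [9, 0, 0]
P̄ = F·P·Fᵀ + Q = [93 0 -24; 0 12 -16; -24 -16 42]
y = z − H·x̄ = [-29, -21]
S = H·P̄·Hᵀ + R = [851 610; 610 525]
K = P̄·Hᵀ·S⁻¹ = [735/2987 1704/14935; 740/2987 -4868/14935; -4116/14935 17938/74675]
x' = x̄ + K·y = [-7944/14935, -5072/14935, 220122/74675]
P' = (I − K·H)·P̄ = [1158/2987 -2004/2987 36528/14935; -2004/2987 7492/2987 -117816/14935; 36528/14935 -117816/14935 2078706/74675]

x' = [-7944/14935, -5072/14935, 220122/74675]
P' = [1158/2987 -2004/2987 36528/14935; -2004/2987 7492/2987 -117816/14935; 36528/14935 -117816/14935 2078706/74675]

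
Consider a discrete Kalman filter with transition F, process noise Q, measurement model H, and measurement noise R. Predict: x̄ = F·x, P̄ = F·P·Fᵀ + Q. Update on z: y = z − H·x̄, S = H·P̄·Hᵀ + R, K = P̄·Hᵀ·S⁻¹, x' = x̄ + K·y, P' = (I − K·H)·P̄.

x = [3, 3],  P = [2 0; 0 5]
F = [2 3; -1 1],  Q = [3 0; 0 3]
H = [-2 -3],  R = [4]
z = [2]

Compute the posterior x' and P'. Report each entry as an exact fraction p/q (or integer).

x' = [211/45, -832/225]
P' = [167/18 -259/45; -259/45 898/225]

x̄ = F·x = [15, 0]
P̄ = F·P·Fᵀ + Q = [56 11; 11 10]
y = z − H·x̄ = [32]
S = H·P̄·Hᵀ + R = [450]
K = P̄·Hᵀ·S⁻¹ = [-29/90; -26/225]
x' = x̄ + K·y = [211/45, -832/225]
P' = (I − K·H)·P̄ = [167/18 -259/45; -259/45 898/225]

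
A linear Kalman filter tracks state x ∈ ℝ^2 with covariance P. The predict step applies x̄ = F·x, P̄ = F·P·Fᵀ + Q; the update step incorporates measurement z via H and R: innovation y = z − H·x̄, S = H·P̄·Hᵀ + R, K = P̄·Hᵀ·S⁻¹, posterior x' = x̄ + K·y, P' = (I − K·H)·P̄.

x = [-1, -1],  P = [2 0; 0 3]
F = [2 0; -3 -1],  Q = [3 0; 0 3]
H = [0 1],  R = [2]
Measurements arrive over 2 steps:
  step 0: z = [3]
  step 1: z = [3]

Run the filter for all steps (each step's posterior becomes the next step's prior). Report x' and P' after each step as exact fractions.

step 0: x̄ = F·x = [-2, 4]
step 0: P̄ = F·P·Fᵀ + Q = [11 -12; -12 24]
step 0: y = z − H·x̄ = [-1]
step 0: S = H·P̄·Hᵀ + R = [26]
step 0: K = P̄·Hᵀ·S⁻¹ = [-6/13; 12/13]
step 0: x' = x̄ + K·y = [-20/13, 40/13]
step 0: P' = (I − K·H)·P̄ = [71/13 -12/13; -12/13 24/13]
step 1: x̄ = F·x = [-40/13, 20/13]
step 1: P̄ = F·P·Fᵀ + Q = [323/13 -402/13; -402/13 630/13]
step 1: y = z − H·x̄ = [19/13]
step 1: S = H·P̄·Hᵀ + R = [656/13]
step 1: K = P̄·Hᵀ·S⁻¹ = [-201/328; 315/328]
step 1: x' = x̄ + K·y = [-1303/328, 965/328]
step 1: P' = (I − K·H)·P̄ = [967/164 -201/164; -201/164 315/164]

step 0: x' = [-20/13, 40/13], P' = [71/13 -12/13; -12/13 24/13]
step 1: x' = [-1303/328, 965/328], P' = [967/164 -201/164; -201/164 315/164]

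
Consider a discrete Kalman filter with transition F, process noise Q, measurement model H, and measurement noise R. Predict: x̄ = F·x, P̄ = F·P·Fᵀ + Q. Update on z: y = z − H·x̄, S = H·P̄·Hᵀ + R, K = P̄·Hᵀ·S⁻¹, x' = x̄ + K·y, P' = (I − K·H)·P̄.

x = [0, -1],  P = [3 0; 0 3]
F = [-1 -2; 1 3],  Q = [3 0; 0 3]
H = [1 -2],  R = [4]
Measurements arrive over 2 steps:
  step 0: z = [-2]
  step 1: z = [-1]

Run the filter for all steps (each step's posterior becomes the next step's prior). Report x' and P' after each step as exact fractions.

step 0: x̄ = F·x = [2, -3]
step 0: P̄ = F·P·Fᵀ + Q = [18 -21; -21 33]
step 0: y = z − H·x̄ = [-10]
step 0: S = H·P̄·Hᵀ + R = [238]
step 0: K = P̄·Hᵀ·S⁻¹ = [30/119; -87/238]
step 0: x' = x̄ + K·y = [-62/119, 78/119]
step 0: P' = (I − K·H)·P̄ = [342/119 111/119; 111/119 285/238]
step 1: x̄ = F·x = [-94/119, 172/119]
step 1: P̄ = F·P·Fᵀ + Q = [1713/119 -1752/119; -1752/119 5295/238]
step 1: y = z − H·x̄ = [319/119]
step 1: S = H·P̄·Hᵀ + R = [19787/119]
step 1: K = P̄·Hᵀ·S⁻¹ = [111/421; -7047/19787]
step 1: x' = x̄ + K·y = [-35/421, 9709/19787]
step 1: P' = (I − K·H)·P̄ = [1194/421 375/421; 375/421 45813/39574]

step 0: x' = [-62/119, 78/119], P' = [342/119 111/119; 111/119 285/238]
step 1: x' = [-35/421, 9709/19787], P' = [1194/421 375/421; 375/421 45813/39574]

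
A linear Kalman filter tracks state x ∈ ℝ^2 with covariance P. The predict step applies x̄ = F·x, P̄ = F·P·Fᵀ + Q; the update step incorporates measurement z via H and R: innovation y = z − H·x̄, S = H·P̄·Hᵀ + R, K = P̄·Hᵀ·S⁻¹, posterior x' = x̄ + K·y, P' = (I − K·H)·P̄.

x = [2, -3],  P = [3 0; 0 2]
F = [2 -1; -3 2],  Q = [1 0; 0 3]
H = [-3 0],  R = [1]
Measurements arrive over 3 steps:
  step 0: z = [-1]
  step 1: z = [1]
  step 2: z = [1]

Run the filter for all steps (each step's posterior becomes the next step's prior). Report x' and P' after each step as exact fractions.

step 0: x̄ = F·x = [7, -12]
step 0: P̄ = F·P·Fᵀ + Q = [15 -22; -22 38]
step 0: y = z − H·x̄ = [20]
step 0: S = H·P̄·Hᵀ + R = [136]
step 0: K = P̄·Hᵀ·S⁻¹ = [-45/136; 33/68]
step 0: x' = x̄ + K·y = [13/34, -39/17]
step 0: P' = (I − K·H)·P̄ = [15/136 -11/68; -11/68 203/34]
step 1: x̄ = F·x = [52/17, -195/34]
step 1: P̄ = F·P·Fᵀ + Q = [137/17 -467/34; -467/34 4055/136]
step 1: y = z − H·x̄ = [173/17]
step 1: S = H·P̄·Hᵀ + R = [1250/17]
step 1: K = P̄·Hᵀ·S⁻¹ = [-411/1250; 1401/2500]
step 1: x' = x̄ + K·y = [-359/1250, -81/2500]
step 1: P' = (I − K·H)·P̄ = [137/1250 -467/2500; -467/2500 16811/2500]
step 2: x̄ = F·x = [-271/500, 498/625]
step 2: P̄ = F·P·Fᵀ + Q = [891/100 -7707/500; -7707/500 41407/1250]
step 2: y = z − H·x̄ = [-313/500]
step 2: S = H·P̄·Hᵀ + R = [8119/100]
step 2: K = P̄·Hᵀ·S⁻¹ = [-2673/8119; 23121/40595]
step 2: x' = x̄ + K·y = [-13636/40595, 357447/811900]
step 2: P' = (I − K·H)·P̄ = [891/8119 -7707/40595; -7707/40595 5511449/811900]

step 0: x' = [13/34, -39/17], P' = [15/136 -11/68; -11/68 203/34]
step 1: x' = [-359/1250, -81/2500], P' = [137/1250 -467/2500; -467/2500 16811/2500]
step 2: x' = [-13636/40595, 357447/811900], P' = [891/8119 -7707/40595; -7707/40595 5511449/811900]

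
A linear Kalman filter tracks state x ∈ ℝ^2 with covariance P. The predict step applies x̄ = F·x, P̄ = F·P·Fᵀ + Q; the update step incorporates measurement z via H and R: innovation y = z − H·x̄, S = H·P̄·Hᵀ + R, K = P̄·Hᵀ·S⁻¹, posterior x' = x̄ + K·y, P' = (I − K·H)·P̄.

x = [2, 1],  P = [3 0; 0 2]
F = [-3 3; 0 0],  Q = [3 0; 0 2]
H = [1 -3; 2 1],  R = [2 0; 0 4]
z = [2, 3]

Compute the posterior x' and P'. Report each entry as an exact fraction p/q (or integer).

x' = [225/149, -21/149]
P' = [112/149 64/447; 64/447 292/1341]

x̄ = F·x = [-3, 0]
P̄ = F·P·Fᵀ + Q = [48 0; 0 2]
y = z − H·x̄ = [5, 9]
S = H·P̄·Hᵀ + R = [68 90; 90 198]
K = P̄·Hᵀ·S⁻¹ = [24/149 184/447; -38/149 169/1341]
x' = x̄ + K·y = [225/149, -21/149]
P' = (I − K·H)·P̄ = [112/149 64/447; 64/447 292/1341]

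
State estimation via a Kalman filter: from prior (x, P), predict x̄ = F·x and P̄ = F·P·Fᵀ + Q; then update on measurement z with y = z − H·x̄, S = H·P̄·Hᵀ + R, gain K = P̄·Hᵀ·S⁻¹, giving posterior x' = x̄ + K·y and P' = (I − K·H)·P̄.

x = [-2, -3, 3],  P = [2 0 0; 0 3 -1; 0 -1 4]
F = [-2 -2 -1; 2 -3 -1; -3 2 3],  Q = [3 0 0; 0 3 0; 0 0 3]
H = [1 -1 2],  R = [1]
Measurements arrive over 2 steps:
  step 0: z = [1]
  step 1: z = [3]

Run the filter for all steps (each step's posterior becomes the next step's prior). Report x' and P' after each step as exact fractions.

step 0: x̄ = F·x = [7, 2, 9]
step 0: P̄ = F·P·Fᵀ + Q = [23 9 -4; 9 36 -31; -4 -31 57]
step 0: y = z − H·x̄ = [-22]
step 0: S = H·P̄·Hᵀ + R = [378]
step 0: K = P̄·Hᵀ·S⁻¹ = [1/63; -89/378; 47/126]
step 0: x' = x̄ + K·y = [419/63, 1357/189, 50/63]
step 0: P' = (I − K·H)·P̄ = [481/21 656/63 -131/21; 656/63 5687/378 277/126; -131/21 277/126 185/42]
step 1: x̄ = F·x = [-5378/189, -569/63, -607/189]
step 1: P̄ = F·P·Fᵀ + Q = [85559/378 2197/63 32503/378; 2197/63 3100/21 -11710/63; 32503/378 -11710/63 121973/378]
step 1: y = z − H·x̄ = [5452/189]
step 1: S = H·P̄·Hᵀ + R = [1014317/378]
step 1: K = P̄·Hᵀ·S⁻¹ = [137383/1014317; -183138/1014317; 346709/1014317]
step 1: x' = x̄ + K·y = [-24899390/1014317, -14443955/1014317, 6743741/1014317]
step 1: P' = (I − K·H)·P̄ = [179655713/1014317 101933266/1014317 -38792532/1014317; 101933266/1014317 61003602/1014317 -20556401/1014317; -38792532/1014317 -20556401/1014317 9291420/1014317]

step 0: x' = [419/63, 1357/189, 50/63], P' = [481/21 656/63 -131/21; 656/63 5687/378 277/126; -131/21 277/126 185/42]
step 1: x' = [-24899390/1014317, -14443955/1014317, 6743741/1014317], P' = [179655713/1014317 101933266/1014317 -38792532/1014317; 101933266/1014317 61003602/1014317 -20556401/1014317; -38792532/1014317 -20556401/1014317 9291420/1014317]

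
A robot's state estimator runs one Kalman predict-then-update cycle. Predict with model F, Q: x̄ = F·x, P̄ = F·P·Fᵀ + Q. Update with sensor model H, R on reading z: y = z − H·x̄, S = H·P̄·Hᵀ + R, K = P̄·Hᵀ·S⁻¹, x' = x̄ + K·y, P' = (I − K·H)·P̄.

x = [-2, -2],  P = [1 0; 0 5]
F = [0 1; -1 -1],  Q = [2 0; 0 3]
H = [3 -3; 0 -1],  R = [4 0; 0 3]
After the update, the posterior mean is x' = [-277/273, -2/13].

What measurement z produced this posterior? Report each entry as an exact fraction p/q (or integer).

z = [-3, 3]

x̄ = F·x = [-2, 4]
P̄ = F·P·Fᵀ + Q = [7 -5; -5 9]
S = H·P̄·Hᵀ + R = [238 42; 42 12]
K = P̄·Hᵀ·S⁻¹ = [37/182 -23/78; -3/26 -9/26]
x' − x̄ = [269/273, -54/13] = K·y
y = (KᵀK)⁻¹·Kᵀ·(x' − x̄) = [15, 7]
z = y + H·x̄ = [15, 7] + [-18, -4] = [-3, 3]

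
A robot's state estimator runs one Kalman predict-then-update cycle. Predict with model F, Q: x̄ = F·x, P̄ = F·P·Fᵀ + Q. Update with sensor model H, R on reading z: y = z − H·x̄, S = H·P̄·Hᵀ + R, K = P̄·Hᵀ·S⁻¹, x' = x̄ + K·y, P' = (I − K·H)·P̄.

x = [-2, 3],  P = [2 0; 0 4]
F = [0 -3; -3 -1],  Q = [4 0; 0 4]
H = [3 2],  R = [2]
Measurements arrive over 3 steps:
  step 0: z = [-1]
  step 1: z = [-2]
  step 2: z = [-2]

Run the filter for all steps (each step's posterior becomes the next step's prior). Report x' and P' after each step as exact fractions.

step 0: x' = [-261/61, 359/61], P' = [1832/305 -2676/305; -2676/305 4058/305]
step 1: x' = [-287025/110104, 314781/110104], P' = [260375/55052 -368211/55052; -368211/55052 546239/55052]
step 2: x' = [-89412399/29837375, 103521107/29837375], P' = [142463678/29837375 -201636804/29837375; -201636804/29837375 299230772/29837375]

step 0: x̄ = F·x = [-9, 3]
step 0: P̄ = F·P·Fᵀ + Q = [40 12; 12 26]
step 0: y = z − H·x̄ = [20]
step 0: S = H·P̄·Hᵀ + R = [610]
step 0: K = P̄·Hᵀ·S⁻¹ = [72/305; 44/305]
step 0: x' = x̄ + K·y = [-261/61, 359/61]
step 0: P' = (I − K·H)·P̄ = [1832/305 -2676/305; -2676/305 4058/305]
step 1: x̄ = F·x = [-1077/61, 424/61]
step 1: P̄ = F·P·Fᵀ + Q = [37742/305 -2382/61; -2382/61 1142/61]
step 1: y = z − H·x̄ = [2261/61]
step 1: S = H·P̄·Hᵀ + R = [220208/305]
step 1: K = P̄·Hᵀ·S⁻¹ = [44703/110104; -12155/110104]
step 1: x' = x̄ + K·y = [-287025/110104, 314781/110104]
step 1: P' = (I − K·H)·P̄ = [260375/55052 -368211/55052; -368211/55052 546239/55052]
step 2: x̄ = F·x = [-944343/110104, 273147/55052]
step 2: P̄ = F·P·Fᵀ + Q = [5136359/55052 -837591/27526; -837591/27526 225139/13763]
step 2: y = z − H·x̄ = [1520233/110104]
step 2: S = H·P̄·Hᵀ + R = [29837375/55052]
step 2: K = P̄·Hᵀ·S⁻¹ = [12058713/29837375; -3224434/29837375]
step 2: x' = x̄ + K·y = [-89412399/29837375, 103521107/29837375]
step 2: P' = (I − K·H)·P̄ = [142463678/29837375 -201636804/29837375; -201636804/29837375 299230772/29837375]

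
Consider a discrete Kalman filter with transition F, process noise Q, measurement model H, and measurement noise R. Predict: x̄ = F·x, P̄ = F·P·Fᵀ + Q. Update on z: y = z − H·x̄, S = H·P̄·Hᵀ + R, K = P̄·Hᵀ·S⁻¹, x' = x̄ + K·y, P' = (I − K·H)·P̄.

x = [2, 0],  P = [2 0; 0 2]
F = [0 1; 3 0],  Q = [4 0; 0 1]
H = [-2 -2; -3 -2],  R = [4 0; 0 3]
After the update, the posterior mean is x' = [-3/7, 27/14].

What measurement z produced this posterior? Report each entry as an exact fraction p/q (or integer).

z = [-2, -3]

x̄ = F·x = [0, 6]
P̄ = F·P·Fᵀ + Q = [6 0; 0 19]
S = H·P̄·Hᵀ + R = [104 112; 112 133]
K = P̄·Hᵀ·S⁻¹ = [15/46 -66/161; -57/92 38/161]
x' − x̄ = [-3/7, -57/14] = K·y
y = (KᵀK)⁻¹·Kᵀ·(x' − x̄) = [10, 9]
z = y + H·x̄ = [10, 9] + [-12, -12] = [-2, -3]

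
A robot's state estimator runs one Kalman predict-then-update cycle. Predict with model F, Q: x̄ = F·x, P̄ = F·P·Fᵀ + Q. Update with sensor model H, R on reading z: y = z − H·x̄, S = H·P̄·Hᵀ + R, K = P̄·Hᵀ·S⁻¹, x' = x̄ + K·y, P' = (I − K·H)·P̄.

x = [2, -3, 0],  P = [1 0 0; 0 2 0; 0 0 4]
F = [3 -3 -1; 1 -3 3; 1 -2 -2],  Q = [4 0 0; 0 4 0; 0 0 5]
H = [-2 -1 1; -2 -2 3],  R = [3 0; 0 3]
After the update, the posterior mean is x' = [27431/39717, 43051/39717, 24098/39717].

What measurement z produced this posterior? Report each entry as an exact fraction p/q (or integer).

z = [-1, -2]

x̄ = F·x = [15, 11, 8]
P̄ = F·P·Fᵀ + Q = [35 9 23; 9 59 -11; 23 -11 30]
S = H·P̄·Hᵀ + R = [198 273; 273 577]
K = P̄·Hᵀ·S⁻¹ = [-27125/39717 3842/13239; -4639/39717 -3146/13239; -20903/39717 4811/13239]
x' − x̄ = [-568324/39717, -393836/39717, -293638/39717] = K·y
y = (KᵀK)⁻¹·Kᵀ·(x' − x̄) = [32, 26]
z = y + H·x̄ = [32, 26] + [-33, -28] = [-1, -2]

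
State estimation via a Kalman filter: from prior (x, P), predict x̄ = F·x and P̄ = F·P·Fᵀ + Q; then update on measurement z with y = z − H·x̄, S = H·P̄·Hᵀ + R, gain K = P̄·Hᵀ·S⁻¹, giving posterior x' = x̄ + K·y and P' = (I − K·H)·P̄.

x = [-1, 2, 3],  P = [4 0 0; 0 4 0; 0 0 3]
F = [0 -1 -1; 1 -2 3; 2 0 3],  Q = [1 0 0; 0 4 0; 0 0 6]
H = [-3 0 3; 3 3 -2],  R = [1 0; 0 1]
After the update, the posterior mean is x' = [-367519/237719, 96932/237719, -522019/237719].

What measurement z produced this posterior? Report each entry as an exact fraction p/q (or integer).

z = [-2, 1]

x̄ = F·x = [-5, 4, 7]
P̄ = F·P·Fᵀ + Q = [8 -1 -9; -1 51 35; -9 35 49]
S = H·P̄·Hᵀ + R = [676 -177; -177 398]
K = P̄·Hᵀ·S⁻¹ = [-13395/237719 17337/237719; 57144/237719 73196/237719; 65712/237719 17278/237719]
x' − x̄ = [821076/237719, -853944/237719, -2186052/237719] = K·y
y = (KᵀK)⁻¹·Kᵀ·(x' − x̄) = [-38, 18]
z = y + H·x̄ = [-38, 18] + [36, -17] = [-2, 1]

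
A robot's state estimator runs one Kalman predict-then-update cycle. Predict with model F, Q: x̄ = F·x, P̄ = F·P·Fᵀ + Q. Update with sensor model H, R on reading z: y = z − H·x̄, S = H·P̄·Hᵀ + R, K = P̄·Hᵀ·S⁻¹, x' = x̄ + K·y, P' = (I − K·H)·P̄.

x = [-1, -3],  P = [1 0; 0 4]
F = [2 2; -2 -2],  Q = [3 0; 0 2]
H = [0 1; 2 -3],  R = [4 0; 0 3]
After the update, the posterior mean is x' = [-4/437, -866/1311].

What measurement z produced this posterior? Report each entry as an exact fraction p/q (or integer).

z = [-2, 2]

x̄ = F·x = [-8, 8]
P̄ = F·P·Fᵀ + Q = [23 -20; -20 22]
S = H·P̄·Hᵀ + R = [26 -106; -106 533]
K = P̄·Hᵀ·S⁻¹ = [96/437 106/437; 245/1311 -212/1311]
x' − x̄ = [3492/437, -11354/1311] = K·y
y = (KᵀK)⁻¹·Kᵀ·(x' − x̄) = [-10, 42]
z = y + H·x̄ = [-10, 42] + [8, -40] = [-2, 2]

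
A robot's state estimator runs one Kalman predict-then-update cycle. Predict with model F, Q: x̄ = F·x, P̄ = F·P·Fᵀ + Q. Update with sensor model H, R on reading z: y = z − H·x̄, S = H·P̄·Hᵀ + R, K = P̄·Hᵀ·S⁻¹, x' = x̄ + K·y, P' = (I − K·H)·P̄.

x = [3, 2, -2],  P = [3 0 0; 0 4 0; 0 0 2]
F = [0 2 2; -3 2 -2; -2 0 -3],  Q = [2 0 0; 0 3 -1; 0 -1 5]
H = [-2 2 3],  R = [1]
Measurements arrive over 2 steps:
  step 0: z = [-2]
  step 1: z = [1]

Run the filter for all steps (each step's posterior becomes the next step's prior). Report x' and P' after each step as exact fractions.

step 0: x̄ = F·x = [0, -1, 0]
step 0: P̄ = F·P·Fᵀ + Q = [26 8 -12; 8 54 29; -12 29 35]
step 0: y = z − H·x̄ = [0]
step 0: S = H·P̄·Hᵀ + R = [1064]
step 0: K = P̄·Hᵀ·S⁻¹ = [-9/133; 179/1064; 187/1064]
step 0: x' = x̄ + K·y = [0, -1, 0]
step 0: P' = (I − K·H)·P̄ = [2810/133 2675/133 87/133; 2675/133 25415/1064 -2617/1064; 87/133 -2617/1064 2271/1064]
step 1: x̄ = F·x = [-2, -2, 0]
step 1: P̄ = F·P·Fᵀ + Q = [11492/133 -5000/133 -21577/266; -5000/133 11093/133 10824/133; -21577/266 10824/133 124031/1064]
step 1: y = z − H·x̄ = [1]
step 1: S = H·P̄·Hᵀ + R = [4234863/1064]
step 1: K = P̄·Hᵀ·S⁻¹ = [-522796/4234863; 517264/4234863; 717893/4234863]
step 1: x' = x̄ + K·y = [-8992522/4234863, -7952462/4234863, 717893/4234863]
step 1: P' = (I − K·H)·P̄ = [109042018/4234863 94952096/4234863 9219016/4234863; 94952096/4234863 101744959/4234863 -4356154/4234863; 9219016/4234863 -4356154/4234863 9289411/4234863]

step 0: x' = [0, -1, 0], P' = [2810/133 2675/133 87/133; 2675/133 25415/1064 -2617/1064; 87/133 -2617/1064 2271/1064]
step 1: x' = [-8992522/4234863, -7952462/4234863, 717893/4234863], P' = [109042018/4234863 94952096/4234863 9219016/4234863; 94952096/4234863 101744959/4234863 -4356154/4234863; 9219016/4234863 -4356154/4234863 9289411/4234863]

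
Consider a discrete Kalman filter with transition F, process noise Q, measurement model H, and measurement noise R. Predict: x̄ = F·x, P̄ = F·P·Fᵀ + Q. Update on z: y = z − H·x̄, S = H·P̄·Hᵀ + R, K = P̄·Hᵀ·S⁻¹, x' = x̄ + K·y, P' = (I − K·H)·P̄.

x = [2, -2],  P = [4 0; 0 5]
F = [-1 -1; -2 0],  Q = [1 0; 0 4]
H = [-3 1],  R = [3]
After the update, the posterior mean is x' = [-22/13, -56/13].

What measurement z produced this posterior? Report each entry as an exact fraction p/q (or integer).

x̄ = F·x = [0, -4]
P̄ = F·P·Fᵀ + Q = [10 8; 8 20]
S = H·P̄·Hᵀ + R = [65]
K = P̄·Hᵀ·S⁻¹ = [-22/65; -4/65]
x' − x̄ = [-22/13, -4/13] = K·y
y = (KᵀK)⁻¹·Kᵀ·(x' − x̄) = [5]
z = y + H·x̄ = [5] + [-4] = [1]

z = [1]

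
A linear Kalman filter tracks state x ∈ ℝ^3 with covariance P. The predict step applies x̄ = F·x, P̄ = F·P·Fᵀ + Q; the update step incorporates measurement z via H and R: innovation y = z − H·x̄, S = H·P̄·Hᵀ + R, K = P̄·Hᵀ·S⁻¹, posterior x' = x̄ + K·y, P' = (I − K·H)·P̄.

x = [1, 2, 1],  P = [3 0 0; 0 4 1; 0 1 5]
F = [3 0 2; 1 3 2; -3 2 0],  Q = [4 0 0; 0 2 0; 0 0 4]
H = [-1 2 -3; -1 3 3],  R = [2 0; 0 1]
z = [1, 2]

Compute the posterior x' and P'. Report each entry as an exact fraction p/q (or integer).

x̄ = F·x = [5, 9, 1]
P̄ = F·P·Fᵀ + Q = [51 35 -23; 35 73 19; -23 19 47]
y = z − H·x̄ = [-9, -23]
S = H·P̄·Hᵀ + R = [262 -166; -166 1402]
K = P̄·Hᵀ·S⁻¹ = [60443/169884 5339/169884; 57857/169884 36053/169884; -4193/18876 2479/18876]
x' = x̄ + K·y = [45659/42471, 44756/42471, -101/4719]
P' = (I − K·H)·P̄ = [3425185/169884 1395319/169884 -27979/18876; 1395319/169884 588481/169884 -12373/18876; -27979/18876 -12373/18876 1291/6292]

x' = [45659/42471, 44756/42471, -101/4719]
P' = [3425185/169884 1395319/169884 -27979/18876; 1395319/169884 588481/169884 -12373/18876; -27979/18876 -12373/18876 1291/6292]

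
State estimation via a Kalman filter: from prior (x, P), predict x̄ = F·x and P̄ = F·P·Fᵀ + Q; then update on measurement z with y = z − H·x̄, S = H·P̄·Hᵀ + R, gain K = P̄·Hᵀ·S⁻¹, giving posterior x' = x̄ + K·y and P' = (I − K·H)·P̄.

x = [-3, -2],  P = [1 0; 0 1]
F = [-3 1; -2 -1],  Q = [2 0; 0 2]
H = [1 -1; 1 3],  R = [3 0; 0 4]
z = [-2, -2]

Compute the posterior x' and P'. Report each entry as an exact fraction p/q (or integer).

x̄ = F·x = [7, 8]
P̄ = F·P·Fᵀ + Q = [12 5; 5 7]
y = z − H·x̄ = [-1, -33]
S = H·P̄·Hᵀ + R = [12 1; 1 109]
K = P̄·Hᵀ·S⁻¹ = [736/1307 317/1307; -244/1307 314/1307]
x' = x̄ + K·y = [-2048/1307, 338/1307]
P' = (I − K·H)·P̄ = [1973/1307 -235/1307; -235/1307 497/1307]

x' = [-2048/1307, 338/1307]
P' = [1973/1307 -235/1307; -235/1307 497/1307]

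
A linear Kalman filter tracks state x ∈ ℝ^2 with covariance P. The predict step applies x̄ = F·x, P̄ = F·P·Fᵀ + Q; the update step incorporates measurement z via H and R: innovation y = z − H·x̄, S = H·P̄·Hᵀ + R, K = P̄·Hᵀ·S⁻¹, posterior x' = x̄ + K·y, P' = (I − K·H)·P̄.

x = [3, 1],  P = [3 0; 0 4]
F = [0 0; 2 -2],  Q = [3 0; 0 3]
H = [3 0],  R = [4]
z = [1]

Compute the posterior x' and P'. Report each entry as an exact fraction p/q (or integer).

x̄ = F·x = [0, 4]
P̄ = F·P·Fᵀ + Q = [3 0; 0 31]
y = z − H·x̄ = [1]
S = H·P̄·Hᵀ + R = [31]
K = P̄·Hᵀ·S⁻¹ = [9/31; 0]
x' = x̄ + K·y = [9/31, 4]
P' = (I − K·H)·P̄ = [12/31 0; 0 31]

x' = [9/31, 4]
P' = [12/31 0; 0 31]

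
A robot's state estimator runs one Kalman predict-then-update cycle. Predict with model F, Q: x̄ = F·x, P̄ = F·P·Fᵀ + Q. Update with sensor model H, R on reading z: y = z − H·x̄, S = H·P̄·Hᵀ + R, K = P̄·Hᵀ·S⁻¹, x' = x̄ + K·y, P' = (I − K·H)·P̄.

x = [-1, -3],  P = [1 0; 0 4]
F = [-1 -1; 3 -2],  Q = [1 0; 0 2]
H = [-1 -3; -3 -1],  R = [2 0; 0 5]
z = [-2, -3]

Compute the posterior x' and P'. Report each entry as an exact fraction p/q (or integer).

x' = [12473/10395, 221/945]
P' = [6499/10395 -257/945; -257/945 311/945]

x̄ = F·x = [4, 3]
P̄ = F·P·Fᵀ + Q = [6 5; 5 27]
y = z − H·x̄ = [11, 12]
S = H·P̄·Hᵀ + R = [281 149; 149 116]
K = P̄·Hᵀ·S⁻¹ = [991/10395 -3334/10395; -338/945 92/945]
x' = x̄ + K·y = [12473/10395, 221/945]
P' = (I − K·H)·P̄ = [6499/10395 -257/945; -257/945 311/945]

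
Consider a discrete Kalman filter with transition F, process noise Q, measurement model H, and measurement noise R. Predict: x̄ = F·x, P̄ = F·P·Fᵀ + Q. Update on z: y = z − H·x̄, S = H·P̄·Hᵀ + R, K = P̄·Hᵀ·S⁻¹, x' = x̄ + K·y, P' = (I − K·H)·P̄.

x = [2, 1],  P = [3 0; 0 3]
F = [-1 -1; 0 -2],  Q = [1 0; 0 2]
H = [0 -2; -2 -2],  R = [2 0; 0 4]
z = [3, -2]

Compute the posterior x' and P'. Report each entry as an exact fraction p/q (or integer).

x' = [104/93, -88/93]
P' = [193/186 -28/93; -28/93 38/93]

x̄ = F·x = [-3, -2]
P̄ = F·P·Fᵀ + Q = [7 6; 6 14]
y = z − H·x̄ = [-1, -12]
S = H·P̄·Hᵀ + R = [58 80; 80 136]
K = P̄·Hᵀ·S⁻¹ = [28/93 -137/372; -38/93 -5/93]
x' = x̄ + K·y = [104/93, -88/93]
P' = (I − K·H)·P̄ = [193/186 -28/93; -28/93 38/93]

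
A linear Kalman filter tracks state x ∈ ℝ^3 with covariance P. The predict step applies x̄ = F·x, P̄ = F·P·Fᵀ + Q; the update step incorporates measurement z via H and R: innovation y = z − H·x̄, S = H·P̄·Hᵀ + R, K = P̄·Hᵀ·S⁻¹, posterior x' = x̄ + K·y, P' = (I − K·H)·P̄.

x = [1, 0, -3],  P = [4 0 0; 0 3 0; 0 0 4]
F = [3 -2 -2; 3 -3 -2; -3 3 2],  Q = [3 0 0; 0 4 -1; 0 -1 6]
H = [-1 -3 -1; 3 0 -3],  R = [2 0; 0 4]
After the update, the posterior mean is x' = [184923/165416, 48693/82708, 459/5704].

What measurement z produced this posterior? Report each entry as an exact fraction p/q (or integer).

z = [-3, 3]

x̄ = F·x = [9, 9, -9]
P̄ = F·P·Fᵀ + Q = [67 70 -70; 70 83 -80; -70 -80 85]
S = H·P̄·Hᵀ + R = [701 -1296; -1296 2632]
K = P̄·Hᵀ·S⁻¹ = [-1521/20677 19839/165416; -5731/20677 2853/82708; -45/713 -1185/5704]
x' − x̄ = [-1303821/165416, -695679/82708, 51795/5704] = K·y
y = (KᵀK)⁻¹·Kᵀ·(x' − x̄) = [24, -51]
z = y + H·x̄ = [24, -51] + [-27, 54] = [-3, 3]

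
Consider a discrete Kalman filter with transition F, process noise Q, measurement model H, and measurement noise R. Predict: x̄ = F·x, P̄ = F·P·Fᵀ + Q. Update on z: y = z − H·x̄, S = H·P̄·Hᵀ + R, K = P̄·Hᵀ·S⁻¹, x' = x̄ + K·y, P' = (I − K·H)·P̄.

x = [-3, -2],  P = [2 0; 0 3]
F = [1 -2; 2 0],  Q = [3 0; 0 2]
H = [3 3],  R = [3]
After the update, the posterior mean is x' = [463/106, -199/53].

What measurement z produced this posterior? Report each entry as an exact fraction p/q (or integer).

z = [2]

x̄ = F·x = [1, -6]
P̄ = F·P·Fᵀ + Q = [17 4; 4 10]
S = H·P̄·Hᵀ + R = [318]
K = P̄·Hᵀ·S⁻¹ = [21/106; 7/53]
x' − x̄ = [357/106, 119/53] = K·y
y = (KᵀK)⁻¹·Kᵀ·(x' − x̄) = [17]
z = y + H·x̄ = [17] + [-15] = [2]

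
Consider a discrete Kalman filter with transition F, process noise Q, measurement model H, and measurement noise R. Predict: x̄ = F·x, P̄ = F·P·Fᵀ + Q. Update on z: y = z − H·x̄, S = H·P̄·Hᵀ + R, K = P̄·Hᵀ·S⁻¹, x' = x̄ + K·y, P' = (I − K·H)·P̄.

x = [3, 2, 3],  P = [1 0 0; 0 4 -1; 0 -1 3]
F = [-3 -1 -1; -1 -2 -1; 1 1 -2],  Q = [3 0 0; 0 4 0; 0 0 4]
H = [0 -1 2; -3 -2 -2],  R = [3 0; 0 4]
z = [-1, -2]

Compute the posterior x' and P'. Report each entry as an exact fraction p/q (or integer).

x' = [-14839/9725, 43547/19450, 6967/9725]
P' = [32758/9725 -29467/9725 -16274/9725; -29467/9725 201773/58350 40778/29175; -16274/9725 40778/29175 36991/29175]

x̄ = F·x = [-14, -10, -1]
P̄ = F·P·Fᵀ + Q = [17 11 -2; 11 20 -6; -2 -6 25]
y = z − H·x̄ = [-9, -66]
S = H·P̄·Hᵀ + R = [147 -3; -3 397]
K = P̄·Hᵀ·S⁻¹ = [-1027/9725 -1698/9725; -12887/58350 -3021/19450; 11068/29175 -756/9725]
x' = x̄ + K·y = [-14839/9725, 43547/19450, 6967/9725]
P' = (I − K·H)·P̄ = [32758/9725 -29467/9725 -16274/9725; -29467/9725 201773/58350 40778/29175; -16274/9725 40778/29175 36991/29175]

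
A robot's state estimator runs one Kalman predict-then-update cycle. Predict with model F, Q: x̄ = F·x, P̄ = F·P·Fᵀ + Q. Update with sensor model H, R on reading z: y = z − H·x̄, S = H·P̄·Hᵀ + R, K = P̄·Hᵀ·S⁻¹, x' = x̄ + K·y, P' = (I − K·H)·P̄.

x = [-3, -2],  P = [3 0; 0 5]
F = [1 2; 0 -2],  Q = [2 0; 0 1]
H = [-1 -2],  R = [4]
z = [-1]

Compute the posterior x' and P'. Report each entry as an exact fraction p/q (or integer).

x̄ = F·x = [-7, 4]
P̄ = F·P·Fᵀ + Q = [25 -20; -20 21]
y = z − H·x̄ = [0]
S = H·P̄·Hᵀ + R = [33]
K = P̄·Hᵀ·S⁻¹ = [5/11; -2/3]
x' = x̄ + K·y = [-7, 4]
P' = (I − K·H)·P̄ = [200/11 -10; -10 19/3]

x' = [-7, 4]
P' = [200/11 -10; -10 19/3]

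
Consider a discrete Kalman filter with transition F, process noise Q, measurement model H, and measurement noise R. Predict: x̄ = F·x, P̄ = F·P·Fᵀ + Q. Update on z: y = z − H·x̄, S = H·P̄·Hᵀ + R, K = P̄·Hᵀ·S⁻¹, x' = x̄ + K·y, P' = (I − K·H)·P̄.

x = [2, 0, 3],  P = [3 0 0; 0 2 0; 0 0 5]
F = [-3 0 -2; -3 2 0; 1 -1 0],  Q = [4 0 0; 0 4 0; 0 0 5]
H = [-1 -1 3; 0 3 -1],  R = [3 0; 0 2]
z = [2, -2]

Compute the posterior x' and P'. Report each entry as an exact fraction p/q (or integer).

x' = [-3507/701, -733/701, -4343/3505]
P' = [103083/5608 11091/5608 35403/5608; 11091/5608 2907/5608 4947/5608; 35403/5608 4947/5608 72199/28040]

x̄ = F·x = [-12, -6, 2]
P̄ = F·P·Fᵀ + Q = [51 27 -9; 27 39 -13; -9 -13 10]
y = z − H·x̄ = [-22, 18]
S = H·P̄·Hᵀ + R = [369 -367; -367 441]
K = P̄·Hᵀ·S⁻¹ = [-2655/5608 -1065/5608; 281/5608 1887/5608; 4949/28040 1003/28040]
x' = x̄ + K·y = [-3507/701, -733/701, -4343/3505]
P' = (I − K·H)·P̄ = [103083/5608 11091/5608 35403/5608; 11091/5608 2907/5608 4947/5608; 35403/5608 4947/5608 72199/28040]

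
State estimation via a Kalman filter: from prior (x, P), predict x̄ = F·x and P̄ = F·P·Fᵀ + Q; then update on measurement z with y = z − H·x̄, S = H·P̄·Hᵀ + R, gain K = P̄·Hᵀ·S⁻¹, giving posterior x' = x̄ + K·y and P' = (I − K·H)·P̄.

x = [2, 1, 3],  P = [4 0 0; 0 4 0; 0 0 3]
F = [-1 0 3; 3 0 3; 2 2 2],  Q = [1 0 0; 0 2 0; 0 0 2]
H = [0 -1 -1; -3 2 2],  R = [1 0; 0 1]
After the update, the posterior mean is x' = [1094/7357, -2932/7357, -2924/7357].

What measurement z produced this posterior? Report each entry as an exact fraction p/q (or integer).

x̄ = F·x = [7, 15, 12]
P̄ = F·P·Fᵀ + Q = [32 15 10; 15 65 42; 10 42 46]
S = H·P̄·Hᵀ + R = [196 -315; -315 769]
K = P̄·Hᵀ·S⁻¹ = [-33715/51499 -2413/7357; -29048/51499 -83/7357; -21682/51499 128/7357]
x' − x̄ = [-50405/7357, -113287/7357, -91208/7357] = K·y
y = (KᵀK)⁻¹·Kᵀ·(x' − x̄) = [28, -35]
z = y + H·x̄ = [28, -35] + [-27, 33] = [1, -2]

z = [1, -2]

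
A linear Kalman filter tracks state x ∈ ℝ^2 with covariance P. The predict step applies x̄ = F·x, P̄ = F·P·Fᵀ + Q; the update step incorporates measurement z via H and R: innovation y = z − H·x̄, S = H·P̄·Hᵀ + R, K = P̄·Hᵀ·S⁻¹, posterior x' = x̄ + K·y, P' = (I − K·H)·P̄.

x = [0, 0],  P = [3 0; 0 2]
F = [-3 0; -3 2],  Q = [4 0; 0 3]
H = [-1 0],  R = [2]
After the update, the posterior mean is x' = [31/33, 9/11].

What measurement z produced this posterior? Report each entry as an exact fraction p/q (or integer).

x̄ = F·x = [0, 0]
P̄ = F·P·Fᵀ + Q = [31 27; 27 38]
S = H·P̄·Hᵀ + R = [33]
K = P̄·Hᵀ·S⁻¹ = [-31/33; -9/11]
x' − x̄ = [31/33, 9/11] = K·y
y = (KᵀK)⁻¹·Kᵀ·(x' − x̄) = [-1]
z = y + H·x̄ = [-1] + [0] = [-1]

z = [-1]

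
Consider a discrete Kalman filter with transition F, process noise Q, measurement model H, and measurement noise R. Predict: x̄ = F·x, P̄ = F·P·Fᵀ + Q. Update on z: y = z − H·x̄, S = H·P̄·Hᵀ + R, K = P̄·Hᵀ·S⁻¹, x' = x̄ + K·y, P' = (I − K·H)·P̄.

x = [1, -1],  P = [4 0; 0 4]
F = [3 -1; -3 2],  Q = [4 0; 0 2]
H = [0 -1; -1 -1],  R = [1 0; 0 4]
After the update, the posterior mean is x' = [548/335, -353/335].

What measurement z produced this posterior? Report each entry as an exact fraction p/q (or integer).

z = [1, -1]

x̄ = F·x = [4, -5]
P̄ = F·P·Fᵀ + Q = [44 -44; -44 54]
S = H·P̄·Hᵀ + R = [55 10; 10 14]
K = P̄·Hᵀ·S⁻¹ = [308/335 -44/67; -328/335 -1/67]
x' − x̄ = [-792/335, 1322/335] = K·y
y = (KᵀK)⁻¹·Kᵀ·(x' − x̄) = [-4, -2]
z = y + H·x̄ = [-4, -2] + [5, 1] = [1, -1]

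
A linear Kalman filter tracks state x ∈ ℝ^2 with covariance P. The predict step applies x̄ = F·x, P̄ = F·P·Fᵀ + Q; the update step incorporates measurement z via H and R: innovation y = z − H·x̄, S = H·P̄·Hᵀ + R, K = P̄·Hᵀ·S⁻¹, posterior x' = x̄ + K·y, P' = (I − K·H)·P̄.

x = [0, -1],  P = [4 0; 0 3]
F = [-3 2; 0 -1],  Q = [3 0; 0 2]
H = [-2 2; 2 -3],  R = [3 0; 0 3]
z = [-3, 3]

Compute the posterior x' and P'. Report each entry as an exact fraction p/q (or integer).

x̄ = F·x = [-2, 1]
P̄ = F·P·Fᵀ + Q = [51 -6; -6 5]
y = z − H·x̄ = [-9, 10]
S = H·P̄·Hᵀ + R = [275 -294; -294 324]
K = P̄·Hᵀ·S⁻¹ = [-23/37 -43/222; -45/148 -319/888]
x' = x̄ + K·y = [184/111, 16/111]
P' = (I − K·H)·P̄ = [125/37 181/74; 181/74 589/296]

x' = [184/111, 16/111]
P' = [125/37 181/74; 181/74 589/296]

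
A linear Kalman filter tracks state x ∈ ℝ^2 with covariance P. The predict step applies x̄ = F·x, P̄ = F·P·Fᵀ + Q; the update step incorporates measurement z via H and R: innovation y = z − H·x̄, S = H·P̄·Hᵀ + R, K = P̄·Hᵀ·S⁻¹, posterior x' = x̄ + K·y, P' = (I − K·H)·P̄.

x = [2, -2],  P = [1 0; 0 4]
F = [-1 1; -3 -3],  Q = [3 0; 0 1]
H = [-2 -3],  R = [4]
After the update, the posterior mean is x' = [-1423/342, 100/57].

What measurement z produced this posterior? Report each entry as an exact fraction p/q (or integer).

z = [3]

x̄ = F·x = [-4, 0]
P̄ = F·P·Fᵀ + Q = [8 -9; -9 46]
S = H·P̄·Hᵀ + R = [342]
K = P̄·Hᵀ·S⁻¹ = [11/342; -20/57]
x' − x̄ = [-55/342, 100/57] = K·y
y = (KᵀK)⁻¹·Kᵀ·(x' − x̄) = [-5]
z = y + H·x̄ = [-5] + [8] = [3]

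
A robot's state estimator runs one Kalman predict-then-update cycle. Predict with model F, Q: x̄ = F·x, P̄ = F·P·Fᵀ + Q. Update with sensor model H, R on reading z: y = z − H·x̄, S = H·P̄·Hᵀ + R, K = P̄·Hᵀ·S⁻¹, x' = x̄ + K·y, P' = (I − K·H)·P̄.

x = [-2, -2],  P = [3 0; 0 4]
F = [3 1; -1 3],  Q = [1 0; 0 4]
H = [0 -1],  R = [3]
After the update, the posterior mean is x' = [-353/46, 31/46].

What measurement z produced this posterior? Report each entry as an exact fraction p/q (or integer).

x̄ = F·x = [-8, -4]
P̄ = F·P·Fᵀ + Q = [32 3; 3 43]
S = H·P̄·Hᵀ + R = [46]
K = P̄·Hᵀ·S⁻¹ = [-3/46; -43/46]
x' − x̄ = [15/46, 215/46] = K·y
y = (KᵀK)⁻¹·Kᵀ·(x' − x̄) = [-5]
z = y + H·x̄ = [-5] + [4] = [-1]

z = [-1]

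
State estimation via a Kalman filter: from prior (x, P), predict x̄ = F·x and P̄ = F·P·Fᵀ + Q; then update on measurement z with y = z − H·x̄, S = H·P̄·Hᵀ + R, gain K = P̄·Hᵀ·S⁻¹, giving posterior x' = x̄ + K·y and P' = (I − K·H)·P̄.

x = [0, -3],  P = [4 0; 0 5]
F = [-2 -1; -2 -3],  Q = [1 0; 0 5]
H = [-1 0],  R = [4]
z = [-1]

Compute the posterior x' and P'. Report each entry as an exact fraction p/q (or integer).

x̄ = F·x = [3, 9]
P̄ = F·P·Fᵀ + Q = [22 31; 31 66]
y = z − H·x̄ = [2]
S = H·P̄·Hᵀ + R = [26]
K = P̄·Hᵀ·S⁻¹ = [-11/13; -31/26]
x' = x̄ + K·y = [17/13, 86/13]
P' = (I − K·H)·P̄ = [44/13 62/13; 62/13 755/26]

x' = [17/13, 86/13]
P' = [44/13 62/13; 62/13 755/26]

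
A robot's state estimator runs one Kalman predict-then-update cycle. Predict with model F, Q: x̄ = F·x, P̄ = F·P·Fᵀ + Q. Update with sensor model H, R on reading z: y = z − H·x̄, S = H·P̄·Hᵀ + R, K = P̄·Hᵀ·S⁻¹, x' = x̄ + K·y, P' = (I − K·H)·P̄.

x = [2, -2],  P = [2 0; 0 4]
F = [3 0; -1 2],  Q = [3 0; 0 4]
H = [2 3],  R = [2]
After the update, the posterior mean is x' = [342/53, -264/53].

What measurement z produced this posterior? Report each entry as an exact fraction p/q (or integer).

x̄ = F·x = [6, -6]
P̄ = F·P·Fᵀ + Q = [21 -6; -6 22]
S = H·P̄·Hᵀ + R = [212]
K = P̄·Hᵀ·S⁻¹ = [6/53; 27/106]
x' − x̄ = [24/53, 54/53] = K·y
y = (KᵀK)⁻¹·Kᵀ·(x' − x̄) = [4]
z = y + H·x̄ = [4] + [-6] = [-2]

z = [-2]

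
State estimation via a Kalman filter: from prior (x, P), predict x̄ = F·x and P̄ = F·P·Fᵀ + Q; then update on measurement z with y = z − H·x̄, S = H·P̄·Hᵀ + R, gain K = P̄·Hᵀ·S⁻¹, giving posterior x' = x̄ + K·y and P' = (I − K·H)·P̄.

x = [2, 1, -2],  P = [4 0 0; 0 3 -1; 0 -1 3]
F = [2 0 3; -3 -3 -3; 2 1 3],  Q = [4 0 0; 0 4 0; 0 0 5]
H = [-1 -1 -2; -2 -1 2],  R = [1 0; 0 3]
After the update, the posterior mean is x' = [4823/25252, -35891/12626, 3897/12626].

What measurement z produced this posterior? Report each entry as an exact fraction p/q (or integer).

x̄ = F·x = [-2, -3, -1]
P̄ = F·P·Fᵀ + Q = [47 -42 40; -42 76 -48; 40 -48 45]
S = H·P̄·Hᵀ + R = [188 -56; -56 151]
K = P̄·Hᵀ·S⁻¹ = [-11267/25252 126/6313; 2217/12626 -3268/6313; -4567/12626 1578/6313]
x' − x̄ = [55327/25252, 1987/12626, 16523/12626] = K·y
y = (KᵀK)⁻¹·Kᵀ·(x' − x̄) = [-5, -2]
z = y + H·x̄ = [-5, -2] + [7, 5] = [2, 3]

z = [2, 3]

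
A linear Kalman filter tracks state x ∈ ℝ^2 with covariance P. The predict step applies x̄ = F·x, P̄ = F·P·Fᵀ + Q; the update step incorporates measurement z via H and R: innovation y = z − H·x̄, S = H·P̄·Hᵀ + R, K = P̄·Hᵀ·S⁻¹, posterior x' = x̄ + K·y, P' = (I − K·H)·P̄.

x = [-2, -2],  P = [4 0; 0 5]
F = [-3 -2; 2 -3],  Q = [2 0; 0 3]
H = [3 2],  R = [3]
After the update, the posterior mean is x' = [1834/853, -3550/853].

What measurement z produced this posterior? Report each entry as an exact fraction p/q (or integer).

z = [-2]

x̄ = F·x = [10, 2]
P̄ = F·P·Fᵀ + Q = [58 6; 6 64]
S = H·P̄·Hᵀ + R = [853]
K = P̄·Hᵀ·S⁻¹ = [186/853; 146/853]
x' − x̄ = [-6696/853, -5256/853] = K·y
y = (KᵀK)⁻¹·Kᵀ·(x' − x̄) = [-36]
z = y + H·x̄ = [-36] + [34] = [-2]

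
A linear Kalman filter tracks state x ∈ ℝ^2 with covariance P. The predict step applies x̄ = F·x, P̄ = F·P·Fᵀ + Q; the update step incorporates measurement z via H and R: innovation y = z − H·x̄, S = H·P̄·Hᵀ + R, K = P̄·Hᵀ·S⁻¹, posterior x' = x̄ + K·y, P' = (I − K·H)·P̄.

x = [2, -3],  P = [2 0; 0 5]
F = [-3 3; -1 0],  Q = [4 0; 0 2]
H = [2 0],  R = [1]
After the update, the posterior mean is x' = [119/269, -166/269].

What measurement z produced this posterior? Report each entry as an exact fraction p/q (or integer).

z = [1]

x̄ = F·x = [-15, -2]
P̄ = F·P·Fᵀ + Q = [67 6; 6 4]
S = H·P̄·Hᵀ + R = [269]
K = P̄·Hᵀ·S⁻¹ = [134/269; 12/269]
x' − x̄ = [4154/269, 372/269] = K·y
y = (KᵀK)⁻¹·Kᵀ·(x' − x̄) = [31]
z = y + H·x̄ = [31] + [-30] = [1]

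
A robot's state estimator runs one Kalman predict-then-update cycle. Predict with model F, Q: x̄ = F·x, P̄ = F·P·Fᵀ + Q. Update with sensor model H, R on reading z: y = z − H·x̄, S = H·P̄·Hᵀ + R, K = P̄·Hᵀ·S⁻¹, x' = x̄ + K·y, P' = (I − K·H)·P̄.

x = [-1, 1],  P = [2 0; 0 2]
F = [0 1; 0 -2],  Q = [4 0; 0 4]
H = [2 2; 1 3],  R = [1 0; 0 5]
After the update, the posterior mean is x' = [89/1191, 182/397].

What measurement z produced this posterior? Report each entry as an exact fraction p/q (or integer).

z = [1, 2]

x̄ = F·x = [1, -2]
P̄ = F·P·Fᵀ + Q = [6 -4; -4 12]
S = H·P̄·Hᵀ + R = [41 52; 52 95]
K = P̄·Hᵀ·S⁻¹ = [692/1191 -454/1191; -48/397 160/397]
x' − x̄ = [-1102/1191, 976/397] = K·y
y = (KᵀK)⁻¹·Kᵀ·(x' − x̄) = [3, 7]
z = y + H·x̄ = [3, 7] + [-2, -5] = [1, 2]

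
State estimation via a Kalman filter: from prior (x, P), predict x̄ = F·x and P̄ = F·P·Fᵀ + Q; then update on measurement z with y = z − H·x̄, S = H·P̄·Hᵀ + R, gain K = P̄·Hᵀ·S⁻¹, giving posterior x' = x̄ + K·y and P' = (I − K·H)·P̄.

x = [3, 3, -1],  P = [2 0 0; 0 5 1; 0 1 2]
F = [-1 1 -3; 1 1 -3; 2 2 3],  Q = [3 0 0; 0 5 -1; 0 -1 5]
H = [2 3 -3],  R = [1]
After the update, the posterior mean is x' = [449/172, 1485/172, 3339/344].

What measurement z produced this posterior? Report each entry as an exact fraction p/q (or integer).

x̄ = F·x = [3, 9, 9]
P̄ = F·P·Fᵀ + Q = [22 15 -15; 15 24 -8; -15 -8 63]
S = H·P̄·Hᵀ + R = [1376]
K = P̄·Hᵀ·S⁻¹ = [67/688; 63/688; -243/1376]
x' − x̄ = [-67/172, -63/172, 243/344] = K·y
y = (KᵀK)⁻¹·Kᵀ·(x' − x̄) = [-4]
z = y + H·x̄ = [-4] + [6] = [2]

z = [2]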